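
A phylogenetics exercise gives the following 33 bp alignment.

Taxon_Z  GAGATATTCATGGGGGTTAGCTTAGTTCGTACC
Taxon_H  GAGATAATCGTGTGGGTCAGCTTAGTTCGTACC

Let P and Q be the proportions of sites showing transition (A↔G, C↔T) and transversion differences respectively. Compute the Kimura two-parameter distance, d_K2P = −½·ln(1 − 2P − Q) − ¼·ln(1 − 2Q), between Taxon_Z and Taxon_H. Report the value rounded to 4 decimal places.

0.1326

Mismatches occur at site 7 (T↔A, transversion), site 10 (A↔G, transition), site 13 (G↔T, transversion), site 18 (T↔C, transition).
Of the 4 differences, 2 transitions and 2 transversions over 33 sites: P = 2/33 = 0.060606, Q = 2/33 = 0.060606.
d = −0.5·ln(0.818182) − 0.25·ln(0.878788) = −0.5·(-0.200670) − 0.25·(-0.129212) = 0.1326.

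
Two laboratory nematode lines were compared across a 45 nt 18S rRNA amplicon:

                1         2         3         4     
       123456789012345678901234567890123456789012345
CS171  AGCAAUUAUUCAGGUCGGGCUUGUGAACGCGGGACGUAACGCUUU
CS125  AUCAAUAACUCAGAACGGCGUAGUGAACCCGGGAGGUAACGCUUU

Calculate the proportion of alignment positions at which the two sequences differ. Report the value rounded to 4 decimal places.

0.2222

The sequences differ at positions 2 (G/U), 7 (U/A), 9 (U/C), 14 (G/A), 15 (U/A), 19 (G/C), 20 (C/G), 22 (U/A), 29 (G/C), 35 (C/G).
There are 10 differences over 45 sites, so p = 10/45 = 0.2222.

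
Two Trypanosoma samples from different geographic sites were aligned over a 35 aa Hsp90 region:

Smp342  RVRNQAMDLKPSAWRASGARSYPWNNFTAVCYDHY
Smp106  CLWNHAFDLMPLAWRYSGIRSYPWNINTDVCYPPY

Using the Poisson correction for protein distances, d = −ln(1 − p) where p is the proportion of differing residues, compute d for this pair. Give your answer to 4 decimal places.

The sequences differ at positions 1 (R/C), 2 (V/L), 3 (R/W), 5 (Q/H), 7 (M/F), 10 (K/M), 12 (S/L), 16 (A/Y), 19 (A/I), 26 (N/I), 27 (F/N), 29 (A/D), 33 (D/P), 34 (H/P).
p = 14/35 = 0.400000.
d = −ln(1 − 0.400000) = −ln(0.600000) = 0.5108.

0.5108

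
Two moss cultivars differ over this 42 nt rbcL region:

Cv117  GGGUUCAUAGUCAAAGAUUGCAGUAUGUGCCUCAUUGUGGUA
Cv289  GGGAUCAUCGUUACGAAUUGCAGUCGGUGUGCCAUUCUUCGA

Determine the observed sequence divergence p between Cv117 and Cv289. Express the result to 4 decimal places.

0.3571

Mismatches occur at site 4 (U→A), site 9 (A→C), site 12 (C→U), site 14 (A→C), site 15 (A→G), site 16 (G→A), site 25 (A→C), site 26 (U→G), site 30 (C→U), site 31 (C→G), site 32 (U→C), site 37 (G→C), site 39 (G→U), site 40 (G→C), site 41 (U→G).
There are 15 differences over 42 sites, so p = 15/42 = 0.3571.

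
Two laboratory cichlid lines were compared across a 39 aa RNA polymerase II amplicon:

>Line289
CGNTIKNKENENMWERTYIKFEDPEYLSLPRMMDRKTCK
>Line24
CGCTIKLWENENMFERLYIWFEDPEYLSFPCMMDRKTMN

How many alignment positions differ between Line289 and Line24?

Mismatches occur at site 3 (N↔C), site 7 (N↔L), site 8 (K↔W), site 14 (W↔F), site 17 (T↔L), site 20 (K↔W), site 29 (L↔F), site 31 (R↔C), site 38 (C↔M), site 39 (K↔N).
That gives 10 mismatches out of 39 aligned sites, so the Hamming distance is 10.

10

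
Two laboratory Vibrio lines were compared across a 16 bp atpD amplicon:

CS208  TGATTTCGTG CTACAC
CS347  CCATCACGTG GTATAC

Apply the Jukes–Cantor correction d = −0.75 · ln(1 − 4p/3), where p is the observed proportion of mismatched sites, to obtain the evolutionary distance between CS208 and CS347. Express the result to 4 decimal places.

Mismatches occur at site 1 (T↔C), site 2 (G↔C), site 5 (T↔C), site 6 (T↔A), site 11 (C↔G), site 14 (C↔T).
p = 6/16 = 0.375000.
d = −0.75 · ln(1 − (4/3)·0.375000) = −0.75 · ln(0.500000) = −0.75 · (-0.693147) = 0.5199.

0.5199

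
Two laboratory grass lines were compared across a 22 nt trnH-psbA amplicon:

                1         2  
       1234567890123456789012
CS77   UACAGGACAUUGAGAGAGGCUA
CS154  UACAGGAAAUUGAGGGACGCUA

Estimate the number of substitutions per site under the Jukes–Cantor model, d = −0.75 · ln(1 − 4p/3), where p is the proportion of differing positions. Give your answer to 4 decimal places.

0.1505

Mismatches occur at site 8 (C→A), site 15 (A→G), site 18 (G→C).
p = 3/22 = 0.136364.
d = −0.75 · ln(1 − (4/3)·0.136364) = −0.75 · ln(0.818181) = −0.75 · (-0.200672) = 0.1505.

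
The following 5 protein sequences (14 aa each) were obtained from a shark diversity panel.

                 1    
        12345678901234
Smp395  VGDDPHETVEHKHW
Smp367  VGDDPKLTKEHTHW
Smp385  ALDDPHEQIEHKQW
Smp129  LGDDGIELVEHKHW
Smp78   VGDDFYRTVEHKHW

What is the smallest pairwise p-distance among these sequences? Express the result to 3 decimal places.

Pairwise Hamming distances:
  Smp395 vs Smp367: 4
  Smp395 vs Smp385: 5
  Smp395 vs Smp129: 4
  Smp395 vs Smp78: 3
  Smp367 vs Smp385: 8
  Smp367 vs Smp129: 7
  Smp367 vs Smp78: 5
  Smp385 vs Smp129: 7
  Smp385 vs Smp78: 8
  Smp129 vs Smp78: 5
The smallest is 3 mismatches, between Smp395 and Smp78; p = 3/14 = 0.214.

0.214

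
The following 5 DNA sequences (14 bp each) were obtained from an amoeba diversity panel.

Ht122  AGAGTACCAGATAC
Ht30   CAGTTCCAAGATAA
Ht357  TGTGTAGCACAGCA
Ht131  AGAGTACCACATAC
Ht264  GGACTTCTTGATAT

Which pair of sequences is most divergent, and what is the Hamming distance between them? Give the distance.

11

Pairwise Hamming distances:
  Ht122 vs Ht30: 7
  Ht122 vs Ht357: 7
  Ht122 vs Ht131: 1
  Ht122 vs Ht264: 6
  Ht30 vs Ht357: 10
  Ht30 vs Ht131: 8
  Ht30 vs Ht264: 8
  Ht357 vs Ht131: 6
  Ht357 vs Ht264: 11
  Ht131 vs Ht264: 7
The largest is 11, between Ht357 and Ht264.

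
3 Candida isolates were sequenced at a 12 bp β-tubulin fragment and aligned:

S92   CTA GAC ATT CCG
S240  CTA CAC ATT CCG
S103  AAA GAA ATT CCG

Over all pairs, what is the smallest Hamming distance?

Pairwise Hamming distances:
  S92 vs S240: 1
  S92 vs S103: 3
  S240 vs S103: 4
The smallest is 1, between S92 and S240.

1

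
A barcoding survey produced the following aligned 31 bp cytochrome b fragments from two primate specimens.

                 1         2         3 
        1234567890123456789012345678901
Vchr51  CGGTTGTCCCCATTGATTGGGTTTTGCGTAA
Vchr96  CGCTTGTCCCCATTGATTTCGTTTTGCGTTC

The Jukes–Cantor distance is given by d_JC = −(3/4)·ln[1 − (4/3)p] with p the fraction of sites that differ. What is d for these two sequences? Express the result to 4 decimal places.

Mismatches occur at site 3 (G↔C), site 19 (G↔T), site 20 (G↔C), site 30 (A↔T), site 31 (A↔C).
p = 5/31 = 0.161290.
d = −0.75 · ln(1 − (4/3)·0.161290) = −0.75 · ln(0.784947) = −0.75 · (-0.242139) = 0.1816.

0.1816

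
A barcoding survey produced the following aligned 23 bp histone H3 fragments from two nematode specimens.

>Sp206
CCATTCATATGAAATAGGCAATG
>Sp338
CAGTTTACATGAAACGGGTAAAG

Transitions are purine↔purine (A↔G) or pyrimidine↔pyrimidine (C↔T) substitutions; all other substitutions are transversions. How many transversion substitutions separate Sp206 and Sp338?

2

Mismatches occur at site 2 (C→A, transversion), site 3 (A→G, transition), site 6 (C→T, transition), site 8 (T→C, transition), site 15 (T→C, transition), site 16 (A→G, transition), site 19 (C→T, transition), site 22 (T→A, transversion).
Of the 8 differences, 6 transitions and 2 transversions, so the answer is 2.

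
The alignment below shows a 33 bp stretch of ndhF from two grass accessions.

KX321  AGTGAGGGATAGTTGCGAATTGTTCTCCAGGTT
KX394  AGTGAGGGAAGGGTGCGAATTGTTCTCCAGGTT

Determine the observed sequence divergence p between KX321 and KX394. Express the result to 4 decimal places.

0.0909

Mismatches occur at site 10 (T↔A), site 11 (A↔G), site 13 (T↔G).
There are 3 differences over 33 sites, so p = 3/33 = 0.0909.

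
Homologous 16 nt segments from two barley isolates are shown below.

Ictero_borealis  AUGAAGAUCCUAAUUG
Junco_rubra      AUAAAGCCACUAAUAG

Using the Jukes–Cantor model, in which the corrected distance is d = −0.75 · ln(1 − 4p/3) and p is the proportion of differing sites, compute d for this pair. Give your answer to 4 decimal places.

Differing sites — 3:G/A; 7:A/C; 8:U/C; 9:C/A; 15:U/A.
p = 5/16 = 0.312500.
d = −0.75 · ln(1 − (4/3)·0.312500) = −0.75 · ln(0.583333) = −0.75 · (-0.538997) = 0.4042.

0.4042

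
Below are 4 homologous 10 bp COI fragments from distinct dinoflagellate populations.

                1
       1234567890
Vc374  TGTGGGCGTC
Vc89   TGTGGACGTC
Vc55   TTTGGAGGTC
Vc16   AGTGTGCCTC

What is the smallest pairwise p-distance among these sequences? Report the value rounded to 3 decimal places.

Pairwise Hamming distances:
  Vc374 vs Vc89: 1
  Vc374 vs Vc55: 3
  Vc374 vs Vc16: 3
  Vc89 vs Vc55: 2
  Vc89 vs Vc16: 4
  Vc55 vs Vc16: 6
The smallest is 1 mismatch, between Vc374 and Vc89; p = 1/10 = 0.100.

0.100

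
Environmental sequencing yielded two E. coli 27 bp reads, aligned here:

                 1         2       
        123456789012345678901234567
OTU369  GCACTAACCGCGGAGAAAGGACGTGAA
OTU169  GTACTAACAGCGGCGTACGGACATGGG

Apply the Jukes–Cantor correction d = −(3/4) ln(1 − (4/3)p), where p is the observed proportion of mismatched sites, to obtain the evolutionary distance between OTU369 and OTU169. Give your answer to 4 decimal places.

0.3770

The sequences differ at positions 2 (C/T), 9 (C/A), 14 (A/C), 16 (A/T), 18 (A/C), 23 (G/A), 26 (A/G), 27 (A/G).
p = 8/27 = 0.296296.
d = −0.75 · ln(1 − (4/3)·0.296296) = −0.75 · ln(0.604939) = −0.75 · (-0.502628) = 0.3770.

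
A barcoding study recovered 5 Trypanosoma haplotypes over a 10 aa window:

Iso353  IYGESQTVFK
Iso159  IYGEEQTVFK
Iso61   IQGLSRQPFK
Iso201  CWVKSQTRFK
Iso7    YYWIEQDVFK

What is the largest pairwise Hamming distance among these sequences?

8

Pairwise Hamming distances:
  Iso353 vs Iso159: 1
  Iso353 vs Iso61: 5
  Iso353 vs Iso201: 5
  Iso353 vs Iso7: 5
  Iso159 vs Iso61: 6
  Iso159 vs Iso201: 6
  Iso159 vs Iso7: 4
  Iso61 vs Iso201: 7
  Iso61 vs Iso7: 8
  Iso201 vs Iso7: 7
The largest is 8, between Iso61 and Iso7.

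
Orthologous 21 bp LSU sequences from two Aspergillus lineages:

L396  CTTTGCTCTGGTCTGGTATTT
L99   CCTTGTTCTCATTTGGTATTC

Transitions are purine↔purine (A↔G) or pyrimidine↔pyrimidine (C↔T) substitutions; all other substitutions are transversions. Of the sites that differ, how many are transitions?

The sequences differ at positions 2 (T/C, transition), 6 (C/T, transition), 10 (G/C, transversion), 11 (G/A, transition), 13 (C/T, transition), 21 (T/C, transition).
Of the 6 differences, 5 transitions and 1 transversion, so the answer is 5.

5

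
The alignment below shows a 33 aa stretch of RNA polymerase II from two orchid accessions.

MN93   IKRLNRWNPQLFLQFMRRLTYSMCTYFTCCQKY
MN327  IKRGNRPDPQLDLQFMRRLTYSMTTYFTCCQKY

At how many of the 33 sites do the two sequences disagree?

Mismatches occur at site 4 (L↔G), site 7 (W↔P), site 8 (N↔D), site 12 (F↔D), site 24 (C↔T).
That gives 5 mismatches out of 33 aligned sites, so the Hamming distance is 5.

5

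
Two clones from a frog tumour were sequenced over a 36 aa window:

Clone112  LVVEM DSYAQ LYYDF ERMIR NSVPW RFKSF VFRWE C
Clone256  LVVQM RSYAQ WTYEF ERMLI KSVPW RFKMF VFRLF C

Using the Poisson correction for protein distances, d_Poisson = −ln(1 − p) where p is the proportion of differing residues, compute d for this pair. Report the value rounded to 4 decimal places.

0.3646

Differing sites — 4:E/Q; 6:D/R; 11:L/W; 12:Y/T; 14:D/E; 19:I/L; 20:R/I; 21:N/K; 29:S/M; 34:W/L; 35:E/F.
p = 11/36 = 0.305556.
d = −ln(1 − 0.305556) = −ln(0.694444) = 0.3646.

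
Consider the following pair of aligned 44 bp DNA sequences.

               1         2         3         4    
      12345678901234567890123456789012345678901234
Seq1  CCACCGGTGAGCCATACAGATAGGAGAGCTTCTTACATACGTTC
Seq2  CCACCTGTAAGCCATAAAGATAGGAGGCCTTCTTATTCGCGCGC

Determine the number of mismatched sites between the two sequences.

11

The sequences differ at positions 6 (G/T), 9 (G/A), 17 (C/A), 27 (A/G), 28 (G/C), 36 (C/T), 37 (A/T), 38 (T/C), 39 (A/G), 42 (T/C), 43 (T/G).
That gives 11 mismatches out of 44 aligned sites, so the Hamming distance is 11.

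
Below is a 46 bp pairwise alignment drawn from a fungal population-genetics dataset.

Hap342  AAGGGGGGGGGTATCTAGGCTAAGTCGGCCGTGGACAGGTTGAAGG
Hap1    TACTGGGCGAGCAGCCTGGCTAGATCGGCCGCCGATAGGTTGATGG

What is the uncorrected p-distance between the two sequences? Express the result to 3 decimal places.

0.326

Differing sites — 1:A/T; 3:G/C; 4:G/T; 8:G/C; 10:G/A; 12:T/C; 14:T/G; 16:T/C; 17:A/T; 23:A/G; 24:G/A; 32:T/C; 33:G/C; 36:C/T; 44:A/T.
There are 15 differences over 46 sites, so p = 15/46 = 0.326.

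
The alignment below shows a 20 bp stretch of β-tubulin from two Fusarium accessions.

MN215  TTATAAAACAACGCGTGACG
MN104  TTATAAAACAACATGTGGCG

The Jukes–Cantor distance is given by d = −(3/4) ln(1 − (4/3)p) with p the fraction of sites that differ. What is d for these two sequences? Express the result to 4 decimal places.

0.1674

Differing sites — 13:G/A; 14:C/T; 18:A/G.
p = 3/20 = 0.150000.
d = −0.75 · ln(1 − (4/3)·0.150000) = −0.75 · ln(0.800000) = −0.75 · (-0.223144) = 0.1674.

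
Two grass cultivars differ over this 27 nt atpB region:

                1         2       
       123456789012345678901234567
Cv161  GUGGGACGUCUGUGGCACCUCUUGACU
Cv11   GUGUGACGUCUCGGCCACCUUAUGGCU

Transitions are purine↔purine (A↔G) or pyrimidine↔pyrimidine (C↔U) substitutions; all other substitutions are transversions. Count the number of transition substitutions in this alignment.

The sequences differ at positions 4 (G/U, transversion), 12 (G/C, transversion), 13 (U/G, transversion), 15 (G/C, transversion), 21 (C/U, transition), 22 (U/A, transversion), 25 (A/G, transition).
Of the 7 differences, 2 transitions and 5 transversions, so the answer is 2.

2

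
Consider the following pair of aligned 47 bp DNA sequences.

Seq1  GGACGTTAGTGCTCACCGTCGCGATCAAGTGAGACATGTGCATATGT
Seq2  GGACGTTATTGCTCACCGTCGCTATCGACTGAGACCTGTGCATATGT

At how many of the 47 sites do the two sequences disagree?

5

Differing sites — 9:G/T; 23:G/T; 27:A/G; 29:G/C; 36:A/C.
That gives 5 mismatches out of 47 aligned sites, so the Hamming distance is 5.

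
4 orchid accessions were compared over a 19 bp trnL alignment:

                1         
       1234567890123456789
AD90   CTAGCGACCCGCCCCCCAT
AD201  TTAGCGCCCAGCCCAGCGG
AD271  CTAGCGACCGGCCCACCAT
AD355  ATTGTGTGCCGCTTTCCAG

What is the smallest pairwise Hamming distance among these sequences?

Pairwise Hamming distances:
  AD90 vs AD201: 7
  AD90 vs AD271: 2
  AD90 vs AD355: 9
  AD201 vs AD271: 6
  AD201 vs AD355: 11
  AD271 vs AD355: 10
The smallest is 2, between AD90 and AD271.

2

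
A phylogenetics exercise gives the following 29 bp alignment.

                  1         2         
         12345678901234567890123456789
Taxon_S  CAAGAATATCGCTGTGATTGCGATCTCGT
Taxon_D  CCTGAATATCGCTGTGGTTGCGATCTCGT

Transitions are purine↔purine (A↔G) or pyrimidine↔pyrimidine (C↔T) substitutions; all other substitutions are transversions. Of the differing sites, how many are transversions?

2

The sequences differ at positions 2 (A/C, transversion), 3 (A/T, transversion), 17 (A/G, transition).
Of the 3 differences, 1 transition and 2 transversions, so the answer is 2.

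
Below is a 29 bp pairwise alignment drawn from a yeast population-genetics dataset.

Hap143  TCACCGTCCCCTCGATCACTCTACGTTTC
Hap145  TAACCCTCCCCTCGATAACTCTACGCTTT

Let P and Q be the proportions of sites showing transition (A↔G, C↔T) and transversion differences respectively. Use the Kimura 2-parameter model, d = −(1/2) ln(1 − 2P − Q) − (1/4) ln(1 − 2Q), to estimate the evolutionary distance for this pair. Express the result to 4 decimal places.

0.1961

Differing sites — 2:C/A (Tv); 6:G/C (Tv); 17:C/A (Tv); 26:T/C (Ti); 29:C/T (Ti).
Of the 5 differences, 2 transitions and 3 transversions over 29 sites: P = 2/29 = 0.068966, Q = 3/29 = 0.103448.
d = −0.5·ln(0.758620) − 0.25·ln(0.793104) = −0.5·(-0.276254) − 0.25·(-0.231801) = 0.1961.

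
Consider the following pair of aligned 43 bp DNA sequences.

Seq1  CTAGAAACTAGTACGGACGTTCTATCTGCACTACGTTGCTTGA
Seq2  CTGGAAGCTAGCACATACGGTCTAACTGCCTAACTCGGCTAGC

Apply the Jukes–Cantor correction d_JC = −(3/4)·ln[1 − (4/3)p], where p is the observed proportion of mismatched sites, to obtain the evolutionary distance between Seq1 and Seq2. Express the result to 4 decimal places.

The sequences differ at positions 3 (A/G), 7 (A/G), 12 (T/C), 15 (G/A), 16 (G/T), 20 (T/G), 25 (T/A), 30 (A/C), 31 (C/T), 32 (T/A), 35 (G/T), 36 (T/C), 37 (T/G), 41 (T/A), 43 (A/C).
p = 15/43 = 0.348837.
d = −0.75 · ln(1 − (4/3)·0.348837) = −0.75 · ln(0.534884) = −0.75 · (-0.625705) = 0.4693.

0.4693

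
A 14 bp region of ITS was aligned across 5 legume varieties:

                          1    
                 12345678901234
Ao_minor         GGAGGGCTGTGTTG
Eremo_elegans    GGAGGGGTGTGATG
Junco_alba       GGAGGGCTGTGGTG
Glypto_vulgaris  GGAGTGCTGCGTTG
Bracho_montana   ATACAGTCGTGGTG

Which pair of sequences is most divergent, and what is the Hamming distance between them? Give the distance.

Pairwise Hamming distances:
  Ao_minor vs Eremo_elegans: 2
  Ao_minor vs Junco_alba: 1
  Ao_minor vs Glypto_vulgaris: 2
  Ao_minor vs Bracho_montana: 7
  Eremo_elegans vs Junco_alba: 2
  Eremo_elegans vs Glypto_vulgaris: 4
  Eremo_elegans vs Bracho_montana: 7
  Junco_alba vs Glypto_vulgaris: 3
  Junco_alba vs Bracho_montana: 6
  Glypto_vulgaris vs Bracho_montana: 8
The largest is 8, between Glypto_vulgaris and Bracho_montana.

8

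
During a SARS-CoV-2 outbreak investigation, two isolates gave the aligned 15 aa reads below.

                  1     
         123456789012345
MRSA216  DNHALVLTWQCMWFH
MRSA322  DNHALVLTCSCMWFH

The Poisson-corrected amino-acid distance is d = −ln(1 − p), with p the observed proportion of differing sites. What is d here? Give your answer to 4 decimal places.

0.1431

The sequences differ at positions 9 (W/C), 10 (Q/S).
p = 2/15 = 0.133333.
d = −ln(1 − 0.133333) = −ln(0.866667) = 0.1431.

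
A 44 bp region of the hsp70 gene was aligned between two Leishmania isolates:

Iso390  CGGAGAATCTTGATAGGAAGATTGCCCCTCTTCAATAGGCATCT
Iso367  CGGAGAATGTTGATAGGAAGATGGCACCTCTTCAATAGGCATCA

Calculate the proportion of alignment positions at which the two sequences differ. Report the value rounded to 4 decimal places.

0.0909

Mismatches occur at site 9 (C↔G), site 23 (T↔G), site 26 (C↔A), site 44 (T↔A).
There are 4 differences over 44 sites, so p = 4/44 = 0.0909.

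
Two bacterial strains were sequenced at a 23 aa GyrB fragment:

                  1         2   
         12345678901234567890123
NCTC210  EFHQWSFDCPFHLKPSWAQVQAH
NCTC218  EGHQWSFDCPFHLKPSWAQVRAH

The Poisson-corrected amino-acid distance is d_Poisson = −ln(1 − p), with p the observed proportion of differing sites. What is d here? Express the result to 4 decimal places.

Differing sites — 2:F/G; 21:Q/R.
p = 2/23 = 0.086957.
d = −ln(1 − 0.086957) = −ln(0.913043) = 0.0910.

0.0910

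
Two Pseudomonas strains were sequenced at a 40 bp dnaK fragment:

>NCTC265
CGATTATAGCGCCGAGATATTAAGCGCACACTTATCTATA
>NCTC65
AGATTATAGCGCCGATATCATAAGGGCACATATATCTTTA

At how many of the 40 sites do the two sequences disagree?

8

Differing sites — 1:C/A; 16:G/T; 19:A/C; 20:T/A; 25:C/G; 31:C/T; 32:T/A; 38:A/T.
That gives 8 mismatches out of 40 aligned sites, so the Hamming distance is 8.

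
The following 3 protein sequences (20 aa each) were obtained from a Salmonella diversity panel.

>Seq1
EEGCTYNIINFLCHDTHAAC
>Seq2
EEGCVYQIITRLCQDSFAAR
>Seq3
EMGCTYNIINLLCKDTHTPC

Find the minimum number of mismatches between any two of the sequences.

Pairwise Hamming distances:
  Seq1 vs Seq2: 8
  Seq1 vs Seq3: 5
  Seq2 vs Seq3: 11
The smallest is 5, between Seq1 and Seq3.

5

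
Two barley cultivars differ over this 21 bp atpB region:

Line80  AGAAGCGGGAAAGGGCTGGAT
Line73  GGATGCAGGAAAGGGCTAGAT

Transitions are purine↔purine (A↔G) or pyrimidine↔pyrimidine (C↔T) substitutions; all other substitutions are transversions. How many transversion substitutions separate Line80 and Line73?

1

Differing sites — 1:A/G (Ti); 4:A/T (Tv); 7:G/A (Ti); 18:G/A (Ti).
Of the 4 differences, 3 transitions and 1 transversion, so the answer is 1.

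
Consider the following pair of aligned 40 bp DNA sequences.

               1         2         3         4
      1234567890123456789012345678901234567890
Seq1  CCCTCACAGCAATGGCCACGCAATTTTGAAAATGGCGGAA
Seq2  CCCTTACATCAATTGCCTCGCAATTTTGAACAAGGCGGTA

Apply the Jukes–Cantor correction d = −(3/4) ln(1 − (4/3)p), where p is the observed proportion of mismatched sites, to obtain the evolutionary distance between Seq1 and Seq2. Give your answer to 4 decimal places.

Differing sites — 5:C/T; 9:G/T; 14:G/T; 18:A/T; 31:A/C; 33:T/A; 39:A/T.
p = 7/40 = 0.175000.
d = −0.75 · ln(1 − (4/3)·0.175000) = −0.75 · ln(0.766667) = −0.75 · (-0.265703) = 0.1993.

0.1993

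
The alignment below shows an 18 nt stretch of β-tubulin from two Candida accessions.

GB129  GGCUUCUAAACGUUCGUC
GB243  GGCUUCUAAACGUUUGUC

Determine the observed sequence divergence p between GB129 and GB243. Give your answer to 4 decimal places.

Differing sites — 15:C/U.
There are 1 differences over 18 sites, so p = 1/18 = 0.0556.

0.0556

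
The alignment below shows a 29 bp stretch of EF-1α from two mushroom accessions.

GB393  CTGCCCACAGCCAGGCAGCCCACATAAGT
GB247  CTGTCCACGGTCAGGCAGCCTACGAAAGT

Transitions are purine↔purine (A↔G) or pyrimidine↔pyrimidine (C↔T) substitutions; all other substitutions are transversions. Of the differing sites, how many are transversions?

1

Differing sites — 4:C/T (Ti); 9:A/G (Ti); 11:C/T (Ti); 21:C/T (Ti); 24:A/G (Ti); 25:T/A (Tv).
Of the 6 differences, 5 transitions and 1 transversion, so the answer is 1.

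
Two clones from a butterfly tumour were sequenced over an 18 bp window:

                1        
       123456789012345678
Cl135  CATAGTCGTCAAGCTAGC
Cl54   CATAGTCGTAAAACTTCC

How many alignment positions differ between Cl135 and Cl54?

Mismatches occur at site 10 (C↔A), site 13 (G↔A), site 16 (A↔T), site 17 (G↔C).
That gives 4 mismatches out of 18 aligned sites, so the Hamming distance is 4.

4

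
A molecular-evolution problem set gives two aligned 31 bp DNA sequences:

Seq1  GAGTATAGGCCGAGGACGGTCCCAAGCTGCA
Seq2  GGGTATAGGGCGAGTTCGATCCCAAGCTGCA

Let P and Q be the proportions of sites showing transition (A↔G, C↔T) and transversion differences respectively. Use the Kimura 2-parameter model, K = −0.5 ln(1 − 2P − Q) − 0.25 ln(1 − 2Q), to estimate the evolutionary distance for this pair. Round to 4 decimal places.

0.1817

Differing sites — 2:A/G (Ti); 10:C/G (Tv); 15:G/T (Tv); 16:A/T (Tv); 19:G/A (Ti).
Of the 5 differences, 2 transitions and 3 transversions over 31 sites: P = 2/31 = 0.064516, Q = 3/31 = 0.096774.
d = −0.5·ln(0.774194) − 0.25·ln(0.806452) = −0.5·(-0.255933) − 0.25·(-0.215111) = 0.1817.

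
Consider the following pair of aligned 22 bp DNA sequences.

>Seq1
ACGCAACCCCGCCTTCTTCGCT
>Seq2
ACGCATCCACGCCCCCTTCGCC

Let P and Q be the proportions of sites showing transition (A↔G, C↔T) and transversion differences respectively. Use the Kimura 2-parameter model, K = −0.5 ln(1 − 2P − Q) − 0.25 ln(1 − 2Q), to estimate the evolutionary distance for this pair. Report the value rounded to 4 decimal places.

Mismatches occur at site 6 (A/T, transversion), site 9 (C/A, transversion), site 14 (T/C, transition), site 15 (T/C, transition), site 22 (T/C, transition).
Of the 5 differences, 3 transitions and 2 transversions over 22 sites: P = 3/22 = 0.136364, Q = 2/22 = 0.090909.
d = −0.5·ln(0.636363) − 0.25·ln(0.818182) = −0.5·(-0.451986) − 0.25·(-0.200670) = 0.2762.

0.2762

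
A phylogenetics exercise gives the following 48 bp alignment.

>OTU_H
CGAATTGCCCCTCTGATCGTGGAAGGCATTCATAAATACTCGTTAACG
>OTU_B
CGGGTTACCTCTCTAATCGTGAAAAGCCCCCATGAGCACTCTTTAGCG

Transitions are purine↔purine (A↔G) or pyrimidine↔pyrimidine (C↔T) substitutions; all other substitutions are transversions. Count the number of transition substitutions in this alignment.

Mismatches occur at site 3 (A→G, transition), site 4 (A→G, transition), site 7 (G→A, transition), site 10 (C→T, transition), site 15 (G→A, transition), site 22 (G→A, transition), site 25 (G→A, transition), site 28 (A→C, transversion), site 29 (T→C, transition), site 30 (T→C, transition), site 34 (A→G, transition), site 36 (A→G, transition), site 37 (T→C, transition), site 42 (G→T, transversion), site 46 (A→G, transition).
Of the 15 differences, 13 transitions and 2 transversions, so the answer is 13.

13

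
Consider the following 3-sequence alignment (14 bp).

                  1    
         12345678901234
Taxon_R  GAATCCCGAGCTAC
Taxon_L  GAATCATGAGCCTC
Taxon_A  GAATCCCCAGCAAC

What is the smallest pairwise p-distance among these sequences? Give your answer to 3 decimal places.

0.143

Pairwise Hamming distances:
  Taxon_R vs Taxon_L: 4
  Taxon_R vs Taxon_A: 2
  Taxon_L vs Taxon_A: 5
The smallest is 2 mismatches, between Taxon_R and Taxon_A; p = 2/14 = 0.143.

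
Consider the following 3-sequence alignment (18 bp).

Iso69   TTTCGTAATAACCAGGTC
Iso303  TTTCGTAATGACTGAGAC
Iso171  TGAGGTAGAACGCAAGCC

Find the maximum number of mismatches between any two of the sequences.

Pairwise Hamming distances:
  Iso69 vs Iso303: 5
  Iso69 vs Iso171: 9
  Iso303 vs Iso171: 11
The largest is 11, between Iso303 and Iso171.

11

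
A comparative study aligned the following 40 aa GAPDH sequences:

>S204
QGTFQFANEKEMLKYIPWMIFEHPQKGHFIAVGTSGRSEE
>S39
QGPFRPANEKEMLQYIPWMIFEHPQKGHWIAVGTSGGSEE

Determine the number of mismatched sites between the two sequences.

6

The sequences differ at positions 3 (T/P), 5 (Q/R), 6 (F/P), 14 (K/Q), 29 (F/W), 37 (R/G).
That gives 6 mismatches out of 40 aligned sites, so the Hamming distance is 6.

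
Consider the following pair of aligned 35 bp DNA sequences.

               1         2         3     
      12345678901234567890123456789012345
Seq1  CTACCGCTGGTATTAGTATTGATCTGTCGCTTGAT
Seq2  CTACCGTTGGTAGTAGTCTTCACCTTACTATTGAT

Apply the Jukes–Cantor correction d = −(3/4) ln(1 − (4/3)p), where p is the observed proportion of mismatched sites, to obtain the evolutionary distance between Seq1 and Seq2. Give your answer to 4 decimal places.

Differing sites — 7:C/T; 13:T/G; 18:A/C; 21:G/C; 23:T/C; 26:G/T; 27:T/A; 29:G/T; 30:C/A.
p = 9/35 = 0.257143.
d = −0.75 · ln(1 − (4/3)·0.257143) = −0.75 · ln(0.657143) = −0.75 · (-0.419854) = 0.3149.

0.3149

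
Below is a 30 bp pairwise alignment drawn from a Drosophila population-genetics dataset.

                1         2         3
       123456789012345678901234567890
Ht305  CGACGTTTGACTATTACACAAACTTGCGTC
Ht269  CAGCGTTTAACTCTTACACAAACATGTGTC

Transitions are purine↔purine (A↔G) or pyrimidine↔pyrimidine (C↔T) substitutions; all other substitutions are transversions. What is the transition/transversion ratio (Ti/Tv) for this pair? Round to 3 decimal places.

Differing sites — 2:G/A (Ti); 3:A/G (Ti); 9:G/A (Ti); 13:A/C (Tv); 24:T/A (Tv); 27:C/T (Ti).
Of the 6 differences, 4 transitions and 2 transversions, so Ti/Tv = 4/2 = 2.000.

2.000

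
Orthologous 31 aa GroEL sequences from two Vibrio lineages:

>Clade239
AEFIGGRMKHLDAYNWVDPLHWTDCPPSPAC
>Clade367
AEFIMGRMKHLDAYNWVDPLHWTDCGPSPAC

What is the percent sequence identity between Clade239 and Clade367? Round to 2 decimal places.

93.55%

Differing sites — 5:G/M; 26:P/G.
29 of the 31 sites match, so the percent identity is 29/31 × 100 = 93.55%.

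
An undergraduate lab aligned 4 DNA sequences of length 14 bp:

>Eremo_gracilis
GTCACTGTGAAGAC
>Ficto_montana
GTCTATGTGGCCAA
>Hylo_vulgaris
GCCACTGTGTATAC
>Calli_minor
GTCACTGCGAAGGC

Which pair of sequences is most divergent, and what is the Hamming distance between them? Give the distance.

Pairwise Hamming distances:
  Eremo_gracilis vs Ficto_montana: 6
  Eremo_gracilis vs Hylo_vulgaris: 3
  Eremo_gracilis vs Calli_minor: 2
  Ficto_montana vs Hylo_vulgaris: 7
  Ficto_montana vs Calli_minor: 8
  Hylo_vulgaris vs Calli_minor: 5
The largest is 8, between Ficto_montana and Calli_minor.

8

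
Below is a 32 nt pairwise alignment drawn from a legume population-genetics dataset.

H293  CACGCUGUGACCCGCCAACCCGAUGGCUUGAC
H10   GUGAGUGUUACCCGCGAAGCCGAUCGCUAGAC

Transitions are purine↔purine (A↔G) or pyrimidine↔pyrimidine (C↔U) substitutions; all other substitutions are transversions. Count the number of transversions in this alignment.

9

Differing sites — 1:C/G (Tv); 2:A/U (Tv); 3:C/G (Tv); 4:G/A (Ti); 5:C/G (Tv); 9:G/U (Tv); 16:C/G (Tv); 19:C/G (Tv); 25:G/C (Tv); 29:U/A (Tv).
Of the 10 differences, 1 transition and 9 transversions, so the answer is 9.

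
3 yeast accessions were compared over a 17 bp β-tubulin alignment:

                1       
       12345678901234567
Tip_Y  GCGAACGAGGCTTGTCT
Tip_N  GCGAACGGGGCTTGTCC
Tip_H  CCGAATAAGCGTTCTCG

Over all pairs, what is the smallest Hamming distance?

2

Pairwise Hamming distances:
  Tip_Y vs Tip_N: 2
  Tip_Y vs Tip_H: 7
  Tip_N vs Tip_H: 8
The smallest is 2, between Tip_Y and Tip_N.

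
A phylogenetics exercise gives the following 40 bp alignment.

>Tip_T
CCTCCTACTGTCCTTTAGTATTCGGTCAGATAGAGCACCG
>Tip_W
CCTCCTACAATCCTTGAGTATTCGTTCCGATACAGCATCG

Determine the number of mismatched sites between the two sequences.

7

The sequences differ at positions 9 (T/A), 10 (G/A), 16 (T/G), 25 (G/T), 28 (A/C), 33 (G/C), 38 (C/T).
That gives 7 mismatches out of 40 aligned sites, so the Hamming distance is 7.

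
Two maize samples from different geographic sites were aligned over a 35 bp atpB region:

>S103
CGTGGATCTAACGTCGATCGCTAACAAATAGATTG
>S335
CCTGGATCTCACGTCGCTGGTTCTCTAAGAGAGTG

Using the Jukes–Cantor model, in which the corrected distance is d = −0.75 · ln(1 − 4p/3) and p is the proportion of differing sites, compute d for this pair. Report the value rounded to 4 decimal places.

0.3597

Mismatches occur at site 2 (G→C), site 10 (A→C), site 17 (A→C), site 19 (C→G), site 21 (C→T), site 23 (A→C), site 24 (A→T), site 26 (A→T), site 29 (T→G), site 33 (T→G).
p = 10/35 = 0.285714.
d = −0.75 · ln(1 − (4/3)·0.285714) = −0.75 · ln(0.619048) = −0.75 · (-0.479572) = 0.3597.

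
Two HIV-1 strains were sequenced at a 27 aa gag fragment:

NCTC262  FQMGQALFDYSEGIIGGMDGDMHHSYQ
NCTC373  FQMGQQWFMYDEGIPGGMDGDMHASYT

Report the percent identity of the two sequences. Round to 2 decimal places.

The sequences differ at positions 6 (A/Q), 7 (L/W), 9 (D/M), 11 (S/D), 15 (I/P), 24 (H/A), 27 (Q/T).
20 of the 27 sites match, so the percent identity is 20/27 × 100 = 74.07%.

74.07%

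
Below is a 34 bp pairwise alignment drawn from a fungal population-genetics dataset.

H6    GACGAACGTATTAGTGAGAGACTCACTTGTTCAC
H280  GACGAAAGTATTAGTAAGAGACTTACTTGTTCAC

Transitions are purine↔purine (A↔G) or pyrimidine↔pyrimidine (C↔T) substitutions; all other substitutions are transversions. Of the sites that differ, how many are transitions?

2

The sequences differ at positions 7 (C/A, transversion), 16 (G/A, transition), 24 (C/T, transition).
Of the 3 differences, 2 transitions and 1 transversion, so the answer is 2.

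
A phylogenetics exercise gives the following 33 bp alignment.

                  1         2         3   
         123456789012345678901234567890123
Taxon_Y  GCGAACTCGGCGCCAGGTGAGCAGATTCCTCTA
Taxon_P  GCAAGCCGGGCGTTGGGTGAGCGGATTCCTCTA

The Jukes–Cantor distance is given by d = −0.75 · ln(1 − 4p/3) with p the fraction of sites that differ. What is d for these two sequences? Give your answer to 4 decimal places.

0.2928

Differing sites — 3:G/A; 5:A/G; 7:T/C; 8:C/G; 13:C/T; 14:C/T; 15:A/G; 23:A/G.
p = 8/33 = 0.242424.
d = −0.75 · ln(1 − (4/3)·0.242424) = −0.75 · ln(0.676768) = −0.75 · (-0.390427) = 0.2928.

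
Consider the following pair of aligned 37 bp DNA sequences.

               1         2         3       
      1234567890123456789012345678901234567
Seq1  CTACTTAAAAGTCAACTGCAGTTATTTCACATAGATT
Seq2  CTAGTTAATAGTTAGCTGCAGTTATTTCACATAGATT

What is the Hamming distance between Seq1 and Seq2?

Mismatches occur at site 4 (C→G), site 9 (A→T), site 13 (C→T), site 15 (A→G).
That gives 4 mismatches out of 37 aligned sites, so the Hamming distance is 4.

4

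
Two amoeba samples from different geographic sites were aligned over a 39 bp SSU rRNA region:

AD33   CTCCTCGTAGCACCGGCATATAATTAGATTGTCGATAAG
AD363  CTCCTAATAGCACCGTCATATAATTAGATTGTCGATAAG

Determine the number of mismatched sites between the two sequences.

3

The sequences differ at positions 6 (C/A), 7 (G/A), 16 (G/T).
That gives 3 mismatches out of 39 aligned sites, so the Hamming distance is 3.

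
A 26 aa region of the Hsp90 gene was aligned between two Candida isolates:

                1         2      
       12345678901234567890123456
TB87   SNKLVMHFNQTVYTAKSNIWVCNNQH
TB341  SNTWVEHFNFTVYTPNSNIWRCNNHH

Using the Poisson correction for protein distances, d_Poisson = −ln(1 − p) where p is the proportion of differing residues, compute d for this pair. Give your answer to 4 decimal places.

0.3677

Mismatches occur at site 3 (K→T), site 4 (L→W), site 6 (M→E), site 10 (Q→F), site 15 (A→P), site 16 (K→N), site 21 (V→R), site 25 (Q→H).
p = 8/26 = 0.307692.
d = −ln(1 − 0.307692) = −ln(0.692308) = 0.3677.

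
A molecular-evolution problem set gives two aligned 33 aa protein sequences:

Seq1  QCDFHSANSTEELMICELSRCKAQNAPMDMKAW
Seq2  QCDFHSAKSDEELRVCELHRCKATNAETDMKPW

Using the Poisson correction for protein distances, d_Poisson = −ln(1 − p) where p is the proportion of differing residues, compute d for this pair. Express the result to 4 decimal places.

Mismatches occur at site 8 (N↔K), site 10 (T↔D), site 14 (M↔R), site 15 (I↔V), site 19 (S↔H), site 24 (Q↔T), site 27 (P↔E), site 28 (M↔T), site 32 (A↔P).
p = 9/33 = 0.272727.
d = −ln(1 − 0.272727) = −ln(0.727273) = 0.3185.

0.3185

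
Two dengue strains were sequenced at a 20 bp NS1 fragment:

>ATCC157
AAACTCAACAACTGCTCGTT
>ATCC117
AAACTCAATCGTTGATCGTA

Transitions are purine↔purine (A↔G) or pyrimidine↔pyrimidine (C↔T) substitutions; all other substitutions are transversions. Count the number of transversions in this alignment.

3

The sequences differ at positions 9 (C/T, transition), 10 (A/C, transversion), 11 (A/G, transition), 12 (C/T, transition), 15 (C/A, transversion), 20 (T/A, transversion).
Of the 6 differences, 3 transitions and 3 transversions, so the answer is 3.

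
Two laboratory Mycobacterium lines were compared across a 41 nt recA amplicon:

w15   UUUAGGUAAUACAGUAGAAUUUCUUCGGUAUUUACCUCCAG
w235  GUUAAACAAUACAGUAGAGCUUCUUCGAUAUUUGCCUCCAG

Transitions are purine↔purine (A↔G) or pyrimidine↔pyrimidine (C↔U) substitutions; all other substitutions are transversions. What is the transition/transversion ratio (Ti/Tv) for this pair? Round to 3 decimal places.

Mismatches occur at site 1 (U↔G, transversion), site 5 (G↔A, transition), site 6 (G↔A, transition), site 7 (U↔C, transition), site 19 (A↔G, transition), site 20 (U↔C, transition), site 28 (G↔A, transition), site 34 (A↔G, transition).
Of the 8 differences, 7 transitions and 1 transversion, so Ti/Tv = 7/1 = 7.000.

7.000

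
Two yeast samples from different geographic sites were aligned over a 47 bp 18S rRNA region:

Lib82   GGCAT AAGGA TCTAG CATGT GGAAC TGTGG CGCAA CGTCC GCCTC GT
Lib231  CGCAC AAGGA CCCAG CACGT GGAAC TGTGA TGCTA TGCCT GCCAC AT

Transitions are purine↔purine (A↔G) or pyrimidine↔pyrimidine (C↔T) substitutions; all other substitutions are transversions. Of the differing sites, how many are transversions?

Mismatches occur at site 1 (G↔C, transversion), site 5 (T↔C, transition), site 11 (T↔C, transition), site 13 (T↔C, transition), site 18 (T↔C, transition), site 30 (G↔A, transition), site 31 (C↔T, transition), site 34 (A↔T, transversion), site 36 (C↔T, transition), site 38 (T↔C, transition), site 40 (C↔T, transition), site 44 (T↔A, transversion), site 46 (G↔A, transition).
Of the 13 differences, 10 transitions and 3 transversions, so the answer is 3.

3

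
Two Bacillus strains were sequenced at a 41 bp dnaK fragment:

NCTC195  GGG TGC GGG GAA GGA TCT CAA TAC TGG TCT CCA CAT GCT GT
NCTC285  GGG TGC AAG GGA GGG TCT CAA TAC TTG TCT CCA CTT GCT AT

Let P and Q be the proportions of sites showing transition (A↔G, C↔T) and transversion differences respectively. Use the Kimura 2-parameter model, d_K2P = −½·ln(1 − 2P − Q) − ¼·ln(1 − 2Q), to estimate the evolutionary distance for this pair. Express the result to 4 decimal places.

The sequences differ at positions 7 (G/A, transition), 8 (G/A, transition), 11 (A/G, transition), 15 (A/G, transition), 26 (G/T, transversion), 35 (A/T, transversion), 40 (G/A, transition).
Of the 7 differences, 5 transitions and 2 transversions over 41 sites: P = 5/41 = 0.121951, Q = 2/41 = 0.048780.
d = −0.5·ln(0.707318) − 0.25·ln(0.902440) = −0.5·(-0.346275) − 0.25·(-0.102653) = 0.1988.

0.1988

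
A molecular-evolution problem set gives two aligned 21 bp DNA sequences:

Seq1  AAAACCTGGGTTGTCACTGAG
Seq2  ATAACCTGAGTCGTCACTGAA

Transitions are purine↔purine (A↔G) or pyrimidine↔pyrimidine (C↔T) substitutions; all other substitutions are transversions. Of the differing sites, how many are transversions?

1

The sequences differ at positions 2 (A/T, transversion), 9 (G/A, transition), 12 (T/C, transition), 21 (G/A, transition).
Of the 4 differences, 3 transitions and 1 transversion, so the answer is 1.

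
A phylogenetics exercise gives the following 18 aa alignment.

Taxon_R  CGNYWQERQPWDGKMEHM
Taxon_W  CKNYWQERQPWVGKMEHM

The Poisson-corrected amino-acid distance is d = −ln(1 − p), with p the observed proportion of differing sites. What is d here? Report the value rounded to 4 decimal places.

The sequences differ at positions 2 (G/K), 12 (D/V).
p = 2/18 = 0.111111.
d = −ln(1 − 0.111111) = −ln(0.888889) = 0.1178.

0.1178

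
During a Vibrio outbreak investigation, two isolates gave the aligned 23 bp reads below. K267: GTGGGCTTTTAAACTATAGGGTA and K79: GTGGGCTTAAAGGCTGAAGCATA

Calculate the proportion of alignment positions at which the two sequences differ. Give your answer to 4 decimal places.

0.3478

The sequences differ at positions 9 (T/A), 10 (T/A), 12 (A/G), 13 (A/G), 16 (A/G), 17 (T/A), 20 (G/C), 21 (G/A).
There are 8 differences over 23 sites, so p = 8/23 = 0.3478.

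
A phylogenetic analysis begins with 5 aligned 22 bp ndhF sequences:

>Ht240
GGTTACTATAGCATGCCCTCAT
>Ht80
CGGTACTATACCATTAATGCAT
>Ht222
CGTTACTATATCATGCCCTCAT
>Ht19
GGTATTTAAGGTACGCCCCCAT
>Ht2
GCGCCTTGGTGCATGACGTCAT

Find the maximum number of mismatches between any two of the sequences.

15

Pairwise Hamming distances:
  Ht240 vs Ht80: 8
  Ht240 vs Ht222: 2
  Ht240 vs Ht19: 8
  Ht240 vs Ht2: 10
  Ht80 vs Ht222: 7
  Ht80 vs Ht19: 15
  Ht80 vs Ht2: 13
  Ht222 vs Ht19: 10
  Ht222 vs Ht2: 12
  Ht19 vs Ht2: 12
The largest is 15, between Ht80 and Ht19.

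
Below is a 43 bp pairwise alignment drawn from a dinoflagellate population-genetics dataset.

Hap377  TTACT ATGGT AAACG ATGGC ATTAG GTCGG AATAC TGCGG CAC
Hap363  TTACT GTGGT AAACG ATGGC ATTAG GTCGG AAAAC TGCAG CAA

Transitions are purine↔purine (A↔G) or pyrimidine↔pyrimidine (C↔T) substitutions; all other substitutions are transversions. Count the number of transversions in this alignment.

Differing sites — 6:A/G (Ti); 33:T/A (Tv); 39:G/A (Ti); 43:C/A (Tv).
Of the 4 differences, 2 transitions and 2 transversions, so the answer is 2.

2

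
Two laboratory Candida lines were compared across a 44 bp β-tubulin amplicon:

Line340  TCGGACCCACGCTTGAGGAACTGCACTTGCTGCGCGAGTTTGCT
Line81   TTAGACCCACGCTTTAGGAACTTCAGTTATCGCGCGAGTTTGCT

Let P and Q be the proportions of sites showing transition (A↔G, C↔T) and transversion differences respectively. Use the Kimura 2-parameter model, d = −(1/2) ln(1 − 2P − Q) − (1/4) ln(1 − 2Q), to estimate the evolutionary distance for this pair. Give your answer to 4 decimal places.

Mismatches occur at site 2 (C↔T, transition), site 3 (G↔A, transition), site 15 (G↔T, transversion), site 23 (G↔T, transversion), site 26 (C↔G, transversion), site 29 (G↔A, transition), site 30 (C↔T, transition), site 31 (T↔C, transition).
Of the 8 differences, 5 transitions and 3 transversions over 44 sites: P = 5/44 = 0.113636, Q = 3/44 = 0.068182.
d = −0.5·ln(0.704546) − 0.25·ln(0.863636) = −0.5·(-0.350202) − 0.25·(-0.146604) = 0.2118.

0.2118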